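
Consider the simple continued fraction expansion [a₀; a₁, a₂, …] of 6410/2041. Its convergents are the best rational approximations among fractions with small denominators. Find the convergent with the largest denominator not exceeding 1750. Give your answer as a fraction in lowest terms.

a_0 = 3: 3/1  (≤ bound)
a_1 = 7: 22/7  (≤ bound)
a_2 = 8: 179/57  (≤ bound)
a_3 = 1: 201/64  (≤ bound)
a_4 = 31: 6410/2041  (> 1750, stop)

201/64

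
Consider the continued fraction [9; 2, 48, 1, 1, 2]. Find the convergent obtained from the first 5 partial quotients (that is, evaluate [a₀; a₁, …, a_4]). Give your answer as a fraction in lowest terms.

1861/196

a_0 = 9: 9/1
a_1 = 2: 19/2
a_2 = 48: 921/97
a_3 = 1: 940/99
a_4 = 1: 1861/196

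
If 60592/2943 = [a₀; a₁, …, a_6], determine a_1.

⌊60592/2943⌋ = 20, remainder 1732
⌊2943/1732⌋ = 1, remainder 1211

1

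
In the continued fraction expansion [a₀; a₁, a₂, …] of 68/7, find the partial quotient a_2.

2

68 = 9·7 + 5, so a_0 = 9
7 = 1·5 + 2, so a_1 = 1
5 = 2·2 + 1, so a_2 = 2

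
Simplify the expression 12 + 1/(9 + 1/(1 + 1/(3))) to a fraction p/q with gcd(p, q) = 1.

Work from the innermost term outward:
Start with 3.
1 + 1/(3/1) = 1 + 1/3 = 4/3
9 + 1/(4/3) = 9 + 3/4 = 39/4
12 + 1/(39/4) = 12 + 4/39 = 472/39

472/39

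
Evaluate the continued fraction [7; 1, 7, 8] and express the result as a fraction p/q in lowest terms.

Start with 8.
7 + 1/(8/1) = 7 + 1/8 = 57/8
1 + 1/(57/8) = 1 + 8/57 = 65/57
7 + 1/(65/57) = 7 + 57/65 = 512/65

512/65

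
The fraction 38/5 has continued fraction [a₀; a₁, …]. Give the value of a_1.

Apply division with remainder until the remainder is 0:
38 = 7·5 + 3, so a_0 = 7
5 = 1·3 + 2, so a_1 = 1

1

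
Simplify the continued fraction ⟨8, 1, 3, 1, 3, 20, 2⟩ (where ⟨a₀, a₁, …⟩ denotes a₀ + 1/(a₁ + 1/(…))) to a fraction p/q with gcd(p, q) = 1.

Start with 2.
20 + 1/(2/1) = 20 + 1/2 = 41/2
3 + 1/(41/2) = 3 + 2/41 = 125/41
1 + 1/(125/41) = 1 + 41/125 = 166/125
3 + 1/(166/125) = 3 + 125/166 = 623/166
1 + 1/(623/166) = 1 + 166/623 = 789/623
8 + 1/(789/623) = 8 + 623/789 = 6935/789

6935/789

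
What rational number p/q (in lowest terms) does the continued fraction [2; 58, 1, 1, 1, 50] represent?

17986/8917

Collapse the nested fraction from the inside out:
Start with 50.
1 + 1/(50/1) = 1 + 1/50 = 51/50
1 + 1/(51/50) = 1 + 50/51 = 101/51
1 + 1/(101/51) = 1 + 51/101 = 152/101
58 + 1/(152/101) = 58 + 101/152 = 8917/152
2 + 1/(8917/152) = 2 + 152/8917 = 17986/8917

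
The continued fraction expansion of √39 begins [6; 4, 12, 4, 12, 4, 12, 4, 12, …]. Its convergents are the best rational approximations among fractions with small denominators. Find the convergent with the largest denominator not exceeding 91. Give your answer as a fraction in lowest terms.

List convergents until the denominator exceeds the bound:
a_0 = 6: 6/1  (≤ bound)
a_1 = 4: 25/4  (≤ bound)
a_2 = 12: 306/49  (≤ bound)
a_3 = 4: 1249/200  (> 91, stop)

306/49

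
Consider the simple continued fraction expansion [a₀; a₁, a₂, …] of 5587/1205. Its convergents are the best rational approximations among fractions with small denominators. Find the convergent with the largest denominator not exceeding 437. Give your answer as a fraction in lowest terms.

51/11

a_0 = 4: 4/1  (≤ bound)
a_1 = 1: 5/1  (≤ bound)
a_2 = 1: 9/2  (≤ bound)
a_3 = 1: 14/3  (≤ bound)
a_4 = 3: 51/11  (≤ bound)
a_5 = 54: 2768/597  (> 437, stop)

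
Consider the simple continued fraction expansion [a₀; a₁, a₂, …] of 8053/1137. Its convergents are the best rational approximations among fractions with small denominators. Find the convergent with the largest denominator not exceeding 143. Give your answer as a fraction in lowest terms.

List convergents until the denominator exceeds the bound:
a_0 = 7: 7/1  (≤ bound)
a_1 = 12: 85/12  (≤ bound)
a_2 = 10: 857/121  (≤ bound)
a_3 = 2: 1799/254  (> 143, stop)

857/121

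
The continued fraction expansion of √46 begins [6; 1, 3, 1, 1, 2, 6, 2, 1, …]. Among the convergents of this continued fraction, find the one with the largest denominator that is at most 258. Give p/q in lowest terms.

997/147

List convergents until the denominator exceeds the bound:
a_0 = 6: 6/1  (≤ bound)
a_1 = 1: 7/1  (≤ bound)
a_2 = 3: 27/4  (≤ bound)
a_3 = 1: 34/5  (≤ bound)
a_4 = 1: 61/9  (≤ bound)
a_5 = 2: 156/23  (≤ bound)
a_6 = 6: 997/147  (≤ bound)
a_7 = 2: 2150/317  (> 258, stop)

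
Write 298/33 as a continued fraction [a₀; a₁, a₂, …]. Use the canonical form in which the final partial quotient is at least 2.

[9; 33]

298 = 9·33 + 1, so a_0 = 9
33 = 33·1 + 0, so a_1 = 33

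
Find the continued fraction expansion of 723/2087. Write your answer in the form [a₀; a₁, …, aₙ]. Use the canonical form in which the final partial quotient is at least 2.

[0; 2, 1, 7, 1, 4, 2, 7]

Repeatedly divide and take the remainder:
723 = 0·2087 + 723, so a_0 = 0
2087 = 2·723 + 641, so a_1 = 2
723 = 1·641 + 82, so a_2 = 1
641 = 7·82 + 67, so a_3 = 7
82 = 1·67 + 15, so a_4 = 1
67 = 4·15 + 7, so a_5 = 4
15 = 2·7 + 1, so a_6 = 2
7 = 7·1 + 0, so a_7 = 7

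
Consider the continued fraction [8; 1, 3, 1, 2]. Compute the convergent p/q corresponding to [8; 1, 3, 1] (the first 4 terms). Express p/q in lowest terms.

Start with 1.
3 + 1/(1/1) = 3 + 1/1 = 4/1
1 + 1/(4/1) = 1 + 1/4 = 5/4
8 + 1/(5/4) = 8 + 4/5 = 44/5

44/5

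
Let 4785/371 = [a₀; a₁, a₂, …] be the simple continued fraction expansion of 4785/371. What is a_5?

Run the Euclidean algorithm, recording each quotient:
⌊4785/371⌋ = 12, remainder 333
⌊371/333⌋ = 1, remainder 38
⌊333/38⌋ = 8, remainder 29
⌊38/29⌋ = 1, remainder 9
⌊29/9⌋ = 3, remainder 2
⌊9/2⌋ = 4, remainder 1

4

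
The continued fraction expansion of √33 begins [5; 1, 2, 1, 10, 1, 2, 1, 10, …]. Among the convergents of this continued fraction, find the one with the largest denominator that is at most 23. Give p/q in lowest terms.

List convergents until the denominator exceeds the bound:
a_0 = 5: 5/1  (≤ bound)
a_1 = 1: 6/1  (≤ bound)
a_2 = 2: 17/3  (≤ bound)
a_3 = 1: 23/4  (≤ bound)
a_4 = 10: 247/43  (> 23, stop)

23/4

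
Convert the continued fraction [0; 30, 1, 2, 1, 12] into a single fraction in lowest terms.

Start with 12.
1 + 1/(12/1) = 1 + 1/12 = 13/12
2 + 1/(13/12) = 2 + 12/13 = 38/13
1 + 1/(38/13) = 1 + 13/38 = 51/38
30 + 1/(51/38) = 30 + 38/51 = 1568/51
0 + 1/(1568/51) = 0 + 51/1568 = 51/1568

51/1568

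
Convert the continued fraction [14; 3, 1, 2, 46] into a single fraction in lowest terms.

7279/510

Use the convergent recurrence hₖ = aₖ·hₖ₋₁ + hₖ₋₂ (and likewise for the denominators kₖ):
a_0 = 14: 14/1
a_1 = 3: 43/3
a_2 = 1: 57/4
a_3 = 2: 157/11
a_4 = 46: 7279/510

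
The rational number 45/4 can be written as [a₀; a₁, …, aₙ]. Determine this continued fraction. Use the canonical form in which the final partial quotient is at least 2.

[11; 4]

45 ÷ 4 → quotient 11, remainder 1
4 ÷ 1 → quotient 4, remainder 0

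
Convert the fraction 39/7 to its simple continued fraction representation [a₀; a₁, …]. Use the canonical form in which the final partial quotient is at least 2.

⌊39/7⌋ = 5, remainder 4
⌊7/4⌋ = 1, remainder 3
⌊4/3⌋ = 1, remainder 1
⌊3/1⌋ = 3, remainder 0

[5; 1, 1, 3]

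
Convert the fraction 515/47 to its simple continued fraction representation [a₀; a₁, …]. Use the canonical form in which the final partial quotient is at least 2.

[10; 1, 22, 2]

515 ÷ 47 → quotient 10, remainder 45
47 ÷ 45 → quotient 1, remainder 2
45 ÷ 2 → quotient 22, remainder 1
2 ÷ 1 → quotient 2, remainder 0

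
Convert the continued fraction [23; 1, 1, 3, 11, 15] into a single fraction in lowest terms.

Start with 15.
11 + 1/(15/1) = 11 + 1/15 = 166/15
3 + 1/(166/15) = 3 + 15/166 = 513/166
1 + 1/(513/166) = 1 + 166/513 = 679/513
1 + 1/(679/513) = 1 + 513/679 = 1192/679
23 + 1/(1192/679) = 23 + 679/1192 = 28095/1192

28095/1192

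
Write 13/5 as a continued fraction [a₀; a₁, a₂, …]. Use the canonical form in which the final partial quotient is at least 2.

13 ÷ 5 → quotient 2, remainder 3
5 ÷ 3 → quotient 1, remainder 2
3 ÷ 2 → quotient 1, remainder 1
2 ÷ 1 → quotient 2, remainder 0

[2; 1, 1, 2]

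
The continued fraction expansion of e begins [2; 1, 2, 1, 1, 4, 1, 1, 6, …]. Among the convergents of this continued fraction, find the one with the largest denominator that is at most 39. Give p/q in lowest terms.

106/39

a_0 = 2: 2/1  (≤ bound)
a_1 = 1: 3/1  (≤ bound)
a_2 = 2: 8/3  (≤ bound)
a_3 = 1: 11/4  (≤ bound)
a_4 = 1: 19/7  (≤ bound)
a_5 = 4: 87/32  (≤ bound)
a_6 = 1: 106/39  (≤ bound)
a_7 = 1: 193/71  (> 39, stop)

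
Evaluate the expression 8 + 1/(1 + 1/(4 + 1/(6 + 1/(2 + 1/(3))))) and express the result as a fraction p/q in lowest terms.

Compute successive convergents:
a_0 = 8: 8/1
a_1 = 1: 9/1
a_2 = 4: 44/5
a_3 = 6: 273/31
a_4 = 2: 590/67
a_5 = 3: 2043/232

2043/232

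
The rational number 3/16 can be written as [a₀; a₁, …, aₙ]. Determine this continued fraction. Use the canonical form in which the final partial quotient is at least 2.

3 = 0·16 + 3, so a_0 = 0
16 = 5·3 + 1, so a_1 = 5
3 = 3·1 + 0, so a_2 = 3

[0; 5, 3]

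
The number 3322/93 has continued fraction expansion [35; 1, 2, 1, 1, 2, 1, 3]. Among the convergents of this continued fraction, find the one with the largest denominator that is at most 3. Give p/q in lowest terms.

List convergents until the denominator exceeds the bound:
a_0 = 35: 35/1  (≤ bound)
a_1 = 1: 36/1  (≤ bound)
a_2 = 2: 107/3  (≤ bound)
a_3 = 1: 143/4  (> 3, stop)

107/3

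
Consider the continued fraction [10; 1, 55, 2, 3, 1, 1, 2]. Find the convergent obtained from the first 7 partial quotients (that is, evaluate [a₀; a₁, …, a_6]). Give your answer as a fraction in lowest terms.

Starting at the tail and folding back:
Start with 1.
1 + 1/(1/1) = 1 + 1/1 = 2/1
3 + 1/(2/1) = 3 + 1/2 = 7/2
2 + 1/(7/2) = 2 + 2/7 = 16/7
55 + 1/(16/7) = 55 + 7/16 = 887/16
1 + 1/(887/16) = 1 + 16/887 = 903/887
10 + 1/(903/887) = 10 + 887/903 = 9917/903

9917/903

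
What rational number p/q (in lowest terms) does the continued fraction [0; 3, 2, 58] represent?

117/409

Start with 58.
2 + 1/(58/1) = 2 + 1/58 = 117/58
3 + 1/(117/58) = 3 + 58/117 = 409/117
0 + 1/(409/117) = 0 + 117/409 = 117/409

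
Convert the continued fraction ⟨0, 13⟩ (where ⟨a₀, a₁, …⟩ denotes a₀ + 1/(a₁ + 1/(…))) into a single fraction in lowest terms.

Collapse the nested fraction from the inside out:
Start with 13.
0 + 1/(13/1) = 0 + 1/13 = 1/13

1/13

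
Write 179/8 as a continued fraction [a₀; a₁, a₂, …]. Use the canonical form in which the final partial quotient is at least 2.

⌊179/8⌋ = 22, remainder 3
⌊8/3⌋ = 2, remainder 2
⌊3/2⌋ = 1, remainder 1
⌊2/1⌋ = 2, remainder 0

[22; 2, 1, 2]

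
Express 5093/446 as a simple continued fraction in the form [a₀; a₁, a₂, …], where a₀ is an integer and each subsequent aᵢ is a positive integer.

[11; 2, 2, 1, 1, 2, 14]

Apply division with remainder until the remainder is 0:
5093 = 11·446 + 187, so a_0 = 11
446 = 2·187 + 72, so a_1 = 2
187 = 2·72 + 43, so a_2 = 2
72 = 1·43 + 29, so a_3 = 1
43 = 1·29 + 14, so a_4 = 1
29 = 2·14 + 1, so a_5 = 2
14 = 14·1 + 0, so a_6 = 14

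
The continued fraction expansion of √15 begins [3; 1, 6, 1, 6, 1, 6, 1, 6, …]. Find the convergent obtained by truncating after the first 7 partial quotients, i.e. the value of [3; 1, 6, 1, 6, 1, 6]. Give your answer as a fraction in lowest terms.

1677/433

Build up convergents one term at a time:
a_0 = 3: 3/1
a_1 = 1: 4/1
a_2 = 6: 27/7
a_3 = 1: 31/8
a_4 = 6: 213/55
a_5 = 1: 244/63
a_6 = 6: 1677/433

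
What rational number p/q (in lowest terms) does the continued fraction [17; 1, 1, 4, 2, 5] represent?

Use the convergent recurrence hₖ = aₖ·hₖ₋₁ + hₖ₋₂ (and likewise for the denominators kₖ):
a_0 = 17: 17/1
a_1 = 1: 18/1
a_2 = 1: 35/2
a_3 = 4: 158/9
a_4 = 2: 351/20
a_5 = 5: 1913/109

1913/109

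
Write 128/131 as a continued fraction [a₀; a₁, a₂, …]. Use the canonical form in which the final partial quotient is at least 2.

⌊128/131⌋ = 0, remainder 128
⌊131/128⌋ = 1, remainder 3
⌊128/3⌋ = 42, remainder 2
⌊3/2⌋ = 1, remainder 1
⌊2/1⌋ = 2, remainder 0

[0; 1, 42, 1, 2]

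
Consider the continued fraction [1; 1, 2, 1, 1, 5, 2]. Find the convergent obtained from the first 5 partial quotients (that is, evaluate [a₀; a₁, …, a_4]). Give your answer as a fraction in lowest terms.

a_0 = 1: 1/1
a_1 = 1: 2/1
a_2 = 2: 5/3
a_3 = 1: 7/4
a_4 = 1: 12/7

12/7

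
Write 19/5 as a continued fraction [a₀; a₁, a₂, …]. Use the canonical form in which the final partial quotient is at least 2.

19 = 3·5 + 4, so a_0 = 3
5 = 1·4 + 1, so a_1 = 1
4 = 4·1 + 0, so a_2 = 4

[3; 1, 4]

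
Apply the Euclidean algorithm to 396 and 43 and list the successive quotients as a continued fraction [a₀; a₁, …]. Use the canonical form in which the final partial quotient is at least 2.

396 = 9·43 + 9, so a_0 = 9
43 = 4·9 + 7, so a_1 = 4
9 = 1·7 + 2, so a_2 = 1
7 = 3·2 + 1, so a_3 = 3
2 = 2·1 + 0, so a_4 = 2

[9; 4, 1, 3, 2]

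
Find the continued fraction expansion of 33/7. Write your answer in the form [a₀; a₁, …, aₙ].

33 ÷ 7 → quotient 4, remainder 5
7 ÷ 5 → quotient 1, remainder 2
5 ÷ 2 → quotient 2, remainder 1
2 ÷ 1 → quotient 2, remainder 0

[4; 1, 2, 2]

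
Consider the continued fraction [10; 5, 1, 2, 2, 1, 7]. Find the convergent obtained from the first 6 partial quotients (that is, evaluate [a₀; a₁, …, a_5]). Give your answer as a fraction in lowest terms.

a_0 = 10: 10/1
a_1 = 5: 51/5
a_2 = 1: 61/6
a_3 = 2: 173/17
a_4 = 2: 407/40
a_5 = 1: 580/57

580/57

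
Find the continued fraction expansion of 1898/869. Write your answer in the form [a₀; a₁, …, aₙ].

[2; 5, 2, 3, 7, 3]

1898 = 2·869 + 160, so a_0 = 2
869 = 5·160 + 69, so a_1 = 5
160 = 2·69 + 22, so a_2 = 2
69 = 3·22 + 3, so a_3 = 3
22 = 7·3 + 1, so a_4 = 7
3 = 3·1 + 0, so a_5 = 3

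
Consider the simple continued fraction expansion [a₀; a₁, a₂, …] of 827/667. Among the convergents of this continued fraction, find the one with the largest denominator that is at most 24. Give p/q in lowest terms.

List convergents until the denominator exceeds the bound:
a_0 = 1: 1/1  (≤ bound)
a_1 = 4: 5/4  (≤ bound)
a_2 = 5: 26/21  (≤ bound)
a_3 = 1: 31/25  (> 24, stop)

26/21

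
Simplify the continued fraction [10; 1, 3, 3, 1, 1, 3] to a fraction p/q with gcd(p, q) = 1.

Compute successive convergents:
a_0 = 10: 10/1
a_1 = 1: 11/1
a_2 = 3: 43/4
a_3 = 3: 140/13
a_4 = 1: 183/17
a_5 = 1: 323/30
a_6 = 3: 1152/107

1152/107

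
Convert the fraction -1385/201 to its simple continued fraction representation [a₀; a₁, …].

Repeatedly divide and take the remainder:
⌊-1385/201⌋ = -7, remainder 22
⌊201/22⌋ = 9, remainder 3
⌊22/3⌋ = 7, remainder 1
⌊3/1⌋ = 3, remainder 0

[-7; 9, 7, 3]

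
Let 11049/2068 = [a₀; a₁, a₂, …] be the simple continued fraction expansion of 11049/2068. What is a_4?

59

⌊11049/2068⌋ = 5, remainder 709
⌊2068/709⌋ = 2, remainder 650
⌊709/650⌋ = 1, remainder 59
⌊650/59⌋ = 11, remainder 1
⌊59/1⌋ = 59, remainder 0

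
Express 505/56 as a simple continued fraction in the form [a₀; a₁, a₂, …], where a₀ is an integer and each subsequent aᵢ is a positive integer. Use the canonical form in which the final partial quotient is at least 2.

[9; 56]

505 = 9·56 + 1, so a_0 = 9
56 = 56·1 + 0, so a_1 = 56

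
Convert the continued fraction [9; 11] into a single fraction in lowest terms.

Start with 11.
9 + 1/(11/1) = 9 + 1/11 = 100/11

100/11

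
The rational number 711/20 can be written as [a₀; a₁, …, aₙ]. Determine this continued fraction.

[35; 1, 1, 4, 2]

⌊711/20⌋ = 35, remainder 11
⌊20/11⌋ = 1, remainder 9
⌊11/9⌋ = 1, remainder 2
⌊9/2⌋ = 4, remainder 1
⌊2/1⌋ = 2, remainder 0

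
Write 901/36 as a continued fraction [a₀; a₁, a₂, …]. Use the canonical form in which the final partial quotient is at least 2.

901 = 25·36 + 1, so a_0 = 25
36 = 36·1 + 0, so a_1 = 36

[25; 36]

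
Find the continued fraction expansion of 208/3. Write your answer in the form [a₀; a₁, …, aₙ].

208 = 69·3 + 1, so a_0 = 69
3 = 3·1 + 0, so a_1 = 3

[69; 3]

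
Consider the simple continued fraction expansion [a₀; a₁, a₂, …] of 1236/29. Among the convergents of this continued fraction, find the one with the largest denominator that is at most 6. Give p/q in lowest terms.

a_0 = 42: 42/1  (≤ bound)
a_1 = 1: 43/1  (≤ bound)
a_2 = 1: 85/2  (≤ bound)
a_3 = 1: 128/3  (≤ bound)
a_4 = 1: 213/5  (≤ bound)
a_5 = 1: 341/8  (> 6, stop)

213/5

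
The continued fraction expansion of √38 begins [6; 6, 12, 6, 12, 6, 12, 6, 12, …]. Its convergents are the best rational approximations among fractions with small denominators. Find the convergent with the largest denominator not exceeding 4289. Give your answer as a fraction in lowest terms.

2737/444

a_0 = 6: 6/1  (≤ bound)
a_1 = 6: 37/6  (≤ bound)
a_2 = 12: 450/73  (≤ bound)
a_3 = 6: 2737/444  (≤ bound)
a_4 = 12: 33294/5401  (> 4289, stop)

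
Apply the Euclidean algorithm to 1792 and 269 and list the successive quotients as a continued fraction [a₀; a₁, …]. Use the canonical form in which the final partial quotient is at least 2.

Repeatedly divide and take the remainder:
1792 = 6·269 + 178, so a_0 = 6
269 = 1·178 + 91, so a_1 = 1
178 = 1·91 + 87, so a_2 = 1
91 = 1·87 + 4, so a_3 = 1
87 = 21·4 + 3, so a_4 = 21
4 = 1·3 + 1, so a_5 = 1
3 = 3·1 + 0, so a_6 = 3

[6; 1, 1, 1, 21, 1, 3]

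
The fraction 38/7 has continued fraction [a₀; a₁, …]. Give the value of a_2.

Apply division with remainder until the remainder is 0:
38 = 5·7 + 3, so a_0 = 5
7 = 2·3 + 1, so a_1 = 2
3 = 3·1 + 0, so a_2 = 3

3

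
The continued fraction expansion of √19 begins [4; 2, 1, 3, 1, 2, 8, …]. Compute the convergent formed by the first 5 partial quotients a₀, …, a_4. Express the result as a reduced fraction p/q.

Collapse the nested fraction from the inside out:
Start with 1.
3 + 1/(1/1) = 3 + 1/1 = 4/1
1 + 1/(4/1) = 1 + 1/4 = 5/4
2 + 1/(5/4) = 2 + 4/5 = 14/5
4 + 1/(14/5) = 4 + 5/14 = 61/14

61/14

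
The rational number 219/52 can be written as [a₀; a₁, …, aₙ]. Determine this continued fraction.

Apply division with remainder until the remainder is 0:
219 = 4·52 + 11, so a_0 = 4
52 = 4·11 + 8, so a_1 = 4
11 = 1·8 + 3, so a_2 = 1
8 = 2·3 + 2, so a_3 = 2
3 = 1·2 + 1, so a_4 = 1
2 = 2·1 + 0, so a_5 = 2

[4; 4, 1, 2, 1, 2]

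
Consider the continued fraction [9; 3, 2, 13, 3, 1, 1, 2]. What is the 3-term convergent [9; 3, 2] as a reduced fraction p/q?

65/7

Compute successive convergents:
a_0 = 9: 9/1
a_1 = 3: 28/3
a_2 = 2: 65/7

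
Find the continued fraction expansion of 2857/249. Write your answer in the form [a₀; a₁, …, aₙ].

[11; 2, 9, 13]

Repeatedly divide and take the remainder:
2857 = 11·249 + 118, so a_0 = 11
249 = 2·118 + 13, so a_1 = 2
118 = 9·13 + 1, so a_2 = 9
13 = 13·1 + 0, so a_3 = 13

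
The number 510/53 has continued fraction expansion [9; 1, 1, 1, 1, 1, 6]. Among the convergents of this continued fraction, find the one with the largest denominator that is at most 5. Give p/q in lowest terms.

48/5

a_0 = 9: 9/1  (≤ bound)
a_1 = 1: 10/1  (≤ bound)
a_2 = 1: 19/2  (≤ bound)
a_3 = 1: 29/3  (≤ bound)
a_4 = 1: 48/5  (≤ bound)
a_5 = 1: 77/8  (> 5, stop)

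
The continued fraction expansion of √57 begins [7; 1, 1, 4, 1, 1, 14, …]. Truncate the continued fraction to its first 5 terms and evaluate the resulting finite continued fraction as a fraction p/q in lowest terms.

Use the convergent recurrence hₖ = aₖ·hₖ₋₁ + hₖ₋₂ (and likewise for the denominators kₖ):
a_0 = 7: 7/1
a_1 = 1: 8/1
a_2 = 1: 15/2
a_3 = 4: 68/9
a_4 = 1: 83/11

83/11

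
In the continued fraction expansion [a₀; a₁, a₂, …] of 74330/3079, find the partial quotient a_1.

7

74330 = 24·3079 + 434, so a_0 = 24
3079 = 7·434 + 41, so a_1 = 7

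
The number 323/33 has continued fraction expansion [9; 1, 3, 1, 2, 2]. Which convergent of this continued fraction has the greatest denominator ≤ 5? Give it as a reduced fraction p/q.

49/5

a_0 = 9: 9/1  (≤ bound)
a_1 = 1: 10/1  (≤ bound)
a_2 = 3: 39/4  (≤ bound)
a_3 = 1: 49/5  (≤ bound)
a_4 = 2: 137/14  (> 5, stop)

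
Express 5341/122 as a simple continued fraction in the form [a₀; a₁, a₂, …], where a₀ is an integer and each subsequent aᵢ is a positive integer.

[43; 1, 3, 1, 1, 13]

5341 ÷ 122 → quotient 43, remainder 95
122 ÷ 95 → quotient 1, remainder 27
95 ÷ 27 → quotient 3, remainder 14
27 ÷ 14 → quotient 1, remainder 13
14 ÷ 13 → quotient 1, remainder 1
13 ÷ 1 → quotient 13, remainder 0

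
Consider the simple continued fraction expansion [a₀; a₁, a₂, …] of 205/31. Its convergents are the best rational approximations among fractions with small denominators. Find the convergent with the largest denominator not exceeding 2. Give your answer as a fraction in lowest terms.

List convergents until the denominator exceeds the bound:
a_0 = 6: 6/1  (≤ bound)
a_1 = 1: 7/1  (≤ bound)
a_2 = 1: 13/2  (≤ bound)
a_3 = 1: 20/3  (> 2, stop)

13/2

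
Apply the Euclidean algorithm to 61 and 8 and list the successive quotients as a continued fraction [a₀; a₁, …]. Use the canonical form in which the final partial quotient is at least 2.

[7; 1, 1, 1, 2]

61 ÷ 8 → quotient 7, remainder 5
8 ÷ 5 → quotient 1, remainder 3
5 ÷ 3 → quotient 1, remainder 2
3 ÷ 2 → quotient 1, remainder 1
2 ÷ 1 → quotient 2, remainder 0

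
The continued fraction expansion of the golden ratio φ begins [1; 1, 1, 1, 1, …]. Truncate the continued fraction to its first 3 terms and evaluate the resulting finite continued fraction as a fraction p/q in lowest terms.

3/2

Compute successive convergents:
a_0 = 1: 1/1
a_1 = 1: 2/1
a_2 = 1: 3/2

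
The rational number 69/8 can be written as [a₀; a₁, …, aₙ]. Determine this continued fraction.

[8; 1, 1, 1, 2]

Repeatedly divide and take the remainder:
⌊69/8⌋ = 8, remainder 5
⌊8/5⌋ = 1, remainder 3
⌊5/3⌋ = 1, remainder 2
⌊3/2⌋ = 1, remainder 1
⌊2/1⌋ = 2, remainder 0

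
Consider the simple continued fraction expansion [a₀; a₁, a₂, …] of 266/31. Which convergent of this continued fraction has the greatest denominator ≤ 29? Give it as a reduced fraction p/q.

List convergents until the denominator exceeds the bound:
a_0 = 8: 8/1  (≤ bound)
a_1 = 1: 9/1  (≤ bound)
a_2 = 1: 17/2  (≤ bound)
a_3 = 2: 43/5  (≤ bound)
a_4 = 1: 60/7  (≤ bound)
a_5 = 1: 103/12  (≤ bound)
a_6 = 2: 266/31  (> 29, stop)

103/12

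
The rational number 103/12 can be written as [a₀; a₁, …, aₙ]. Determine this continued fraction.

Apply division with remainder until the remainder is 0:
⌊103/12⌋ = 8, remainder 7
⌊12/7⌋ = 1, remainder 5
⌊7/5⌋ = 1, remainder 2
⌊5/2⌋ = 2, remainder 1
⌊2/1⌋ = 2, remainder 0

[8; 1, 1, 2, 2]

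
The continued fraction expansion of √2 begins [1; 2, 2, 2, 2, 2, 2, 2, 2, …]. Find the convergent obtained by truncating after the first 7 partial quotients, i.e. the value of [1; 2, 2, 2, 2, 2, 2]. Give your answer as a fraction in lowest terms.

Build up convergents one term at a time:
a_0 = 1: 1/1
a_1 = 2: 3/2
a_2 = 2: 7/5
a_3 = 2: 17/12
a_4 = 2: 41/29
a_5 = 2: 99/70
a_6 = 2: 239/169

239/169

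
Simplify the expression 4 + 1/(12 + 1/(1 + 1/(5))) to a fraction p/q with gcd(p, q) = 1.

Start with 5.
1 + 1/(5/1) = 1 + 1/5 = 6/5
12 + 1/(6/5) = 12 + 5/6 = 77/6
4 + 1/(77/6) = 4 + 6/77 = 314/77

314/77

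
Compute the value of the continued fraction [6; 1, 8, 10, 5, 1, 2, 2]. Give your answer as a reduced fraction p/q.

25514/3703

Start with 2.
2 + 1/(2/1) = 2 + 1/2 = 5/2
1 + 1/(5/2) = 1 + 2/5 = 7/5
5 + 1/(7/5) = 5 + 5/7 = 40/7
10 + 1/(40/7) = 10 + 7/40 = 407/40
8 + 1/(407/40) = 8 + 40/407 = 3296/407
1 + 1/(3296/407) = 1 + 407/3296 = 3703/3296
6 + 1/(3703/3296) = 6 + 3296/3703 = 25514/3703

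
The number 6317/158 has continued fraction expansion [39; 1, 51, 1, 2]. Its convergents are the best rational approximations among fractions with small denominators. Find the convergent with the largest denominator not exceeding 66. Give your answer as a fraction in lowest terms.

a_0 = 39: 39/1  (≤ bound)
a_1 = 1: 40/1  (≤ bound)
a_2 = 51: 2079/52  (≤ bound)
a_3 = 1: 2119/53  (≤ bound)
a_4 = 2: 6317/158  (> 66, stop)

2119/53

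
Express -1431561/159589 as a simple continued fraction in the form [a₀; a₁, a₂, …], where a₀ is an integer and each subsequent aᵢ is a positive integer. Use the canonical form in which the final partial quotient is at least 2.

Repeatedly divide and take the remainder:
⌊-1431561/159589⌋ = -9, remainder 4740
⌊159589/4740⌋ = 33, remainder 3169
⌊4740/3169⌋ = 1, remainder 1571
⌊3169/1571⌋ = 2, remainder 27
⌊1571/27⌋ = 58, remainder 5
⌊27/5⌋ = 5, remainder 2
⌊5/2⌋ = 2, remainder 1
⌊2/1⌋ = 2, remainder 0

[-9; 33, 1, 2, 58, 5, 2, 2]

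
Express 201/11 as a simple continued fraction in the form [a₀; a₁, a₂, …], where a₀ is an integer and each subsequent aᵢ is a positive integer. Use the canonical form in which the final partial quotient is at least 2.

⌊201/11⌋ = 18, remainder 3
⌊11/3⌋ = 3, remainder 2
⌊3/2⌋ = 1, remainder 1
⌊2/1⌋ = 2, remainder 0

[18; 3, 1, 2]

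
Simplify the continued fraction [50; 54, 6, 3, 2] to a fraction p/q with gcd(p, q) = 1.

a_0 = 50: 50/1
a_1 = 54: 2701/54
a_2 = 6: 16256/325
a_3 = 3: 51469/1029
a_4 = 2: 119194/2383

119194/2383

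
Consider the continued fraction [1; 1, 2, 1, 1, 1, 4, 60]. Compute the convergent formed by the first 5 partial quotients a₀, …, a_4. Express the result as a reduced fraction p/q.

a_0 = 1: 1/1
a_1 = 1: 2/1
a_2 = 2: 5/3
a_3 = 1: 7/4
a_4 = 1: 12/7

12/7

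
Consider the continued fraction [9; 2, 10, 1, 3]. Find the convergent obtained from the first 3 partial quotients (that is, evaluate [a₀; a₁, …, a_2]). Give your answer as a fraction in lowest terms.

199/21

Work from the innermost term outward:
Start with 10.
2 + 1/(10/1) = 2 + 1/10 = 21/10
9 + 1/(21/10) = 9 + 10/21 = 199/21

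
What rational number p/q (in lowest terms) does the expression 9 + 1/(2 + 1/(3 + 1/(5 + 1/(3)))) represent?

Start with 3.
5 + 1/(3/1) = 5 + 1/3 = 16/3
3 + 1/(16/3) = 3 + 3/16 = 51/16
2 + 1/(51/16) = 2 + 16/51 = 118/51
9 + 1/(118/51) = 9 + 51/118 = 1113/118

1113/118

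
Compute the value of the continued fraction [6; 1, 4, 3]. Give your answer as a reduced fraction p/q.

Start with 3.
4 + 1/(3/1) = 4 + 1/3 = 13/3
1 + 1/(13/3) = 1 + 3/13 = 16/13
6 + 1/(16/13) = 6 + 13/16 = 109/16

109/16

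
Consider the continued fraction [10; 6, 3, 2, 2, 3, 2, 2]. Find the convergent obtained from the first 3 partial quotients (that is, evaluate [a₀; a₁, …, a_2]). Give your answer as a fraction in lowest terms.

Work from the innermost term outward:
Start with 3.
6 + 1/(3/1) = 6 + 1/3 = 19/3
10 + 1/(19/3) = 10 + 3/19 = 193/19

193/19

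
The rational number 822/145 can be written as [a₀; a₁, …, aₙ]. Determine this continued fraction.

Repeatedly divide and take the remainder:
⌊822/145⌋ = 5, remainder 97
⌊145/97⌋ = 1, remainder 48
⌊97/48⌋ = 2, remainder 1
⌊48/1⌋ = 48, remainder 0

[5; 1, 2, 48]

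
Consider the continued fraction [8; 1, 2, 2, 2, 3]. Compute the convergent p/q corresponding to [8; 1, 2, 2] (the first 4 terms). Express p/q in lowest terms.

61/7

Build up convergents one term at a time:
a_0 = 8: 8/1
a_1 = 1: 9/1
a_2 = 2: 26/3
a_3 = 2: 61/7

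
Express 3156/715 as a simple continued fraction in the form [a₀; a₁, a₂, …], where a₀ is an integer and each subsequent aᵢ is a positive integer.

[4; 2, 2, 2, 2, 5, 1, 3]

3156 ÷ 715 → quotient 4, remainder 296
715 ÷ 296 → quotient 2, remainder 123
296 ÷ 123 → quotient 2, remainder 50
123 ÷ 50 → quotient 2, remainder 23
50 ÷ 23 → quotient 2, remainder 4
23 ÷ 4 → quotient 5, remainder 3
4 ÷ 3 → quotient 1, remainder 1
3 ÷ 1 → quotient 3, remainder 0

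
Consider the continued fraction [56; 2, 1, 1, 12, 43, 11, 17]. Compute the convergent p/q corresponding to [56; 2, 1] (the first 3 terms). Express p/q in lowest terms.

169/3

Start with 1.
2 + 1/(1/1) = 2 + 1/1 = 3/1
56 + 1/(3/1) = 56 + 1/3 = 169/3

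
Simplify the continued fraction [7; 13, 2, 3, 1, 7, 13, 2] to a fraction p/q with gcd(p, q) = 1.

Starting at the tail and folding back:
Start with 2.
13 + 1/(2/1) = 13 + 1/2 = 27/2
7 + 1/(27/2) = 7 + 2/27 = 191/27
1 + 1/(191/27) = 1 + 27/191 = 218/191
3 + 1/(218/191) = 3 + 191/218 = 845/218
2 + 1/(845/218) = 2 + 218/845 = 1908/845
13 + 1/(1908/845) = 13 + 845/1908 = 25649/1908
7 + 1/(25649/1908) = 7 + 1908/25649 = 181451/25649

181451/25649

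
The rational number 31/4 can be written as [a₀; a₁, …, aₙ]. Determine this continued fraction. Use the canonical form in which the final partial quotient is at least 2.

[7; 1, 3]

31 ÷ 4 → quotient 7, remainder 3
4 ÷ 3 → quotient 1, remainder 1
3 ÷ 1 → quotient 3, remainder 0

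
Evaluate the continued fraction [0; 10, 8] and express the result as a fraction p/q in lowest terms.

8/81

a_0 = 0: 0/1
a_1 = 10: 1/10
a_2 = 8: 8/81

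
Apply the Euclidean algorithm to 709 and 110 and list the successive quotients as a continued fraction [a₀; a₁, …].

[6; 2, 4, 12]

Run the Euclidean algorithm, recording each quotient:
709 = 6·110 + 49, so a_0 = 6
110 = 2·49 + 12, so a_1 = 2
49 = 4·12 + 1, so a_2 = 4
12 = 12·1 + 0, so a_3 = 12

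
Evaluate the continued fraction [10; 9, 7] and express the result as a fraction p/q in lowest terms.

647/64

Start with 7.
9 + 1/(7/1) = 9 + 1/7 = 64/7
10 + 1/(64/7) = 10 + 7/64 = 647/64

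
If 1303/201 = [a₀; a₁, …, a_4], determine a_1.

2

⌊1303/201⌋ = 6, remainder 97
⌊201/97⌋ = 2, remainder 7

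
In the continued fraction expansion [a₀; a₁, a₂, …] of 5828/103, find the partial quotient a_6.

8

⌊5828/103⌋ = 56, remainder 60
⌊103/60⌋ = 1, remainder 43
⌊60/43⌋ = 1, remainder 17
⌊43/17⌋ = 2, remainder 9
⌊17/9⌋ = 1, remainder 8
⌊9/8⌋ = 1, remainder 1
⌊8/1⌋ = 8, remainder 0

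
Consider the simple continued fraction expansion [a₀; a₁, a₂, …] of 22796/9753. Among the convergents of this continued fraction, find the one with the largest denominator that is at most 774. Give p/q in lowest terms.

1559/667

List convergents until the denominator exceeds the bound:
a_0 = 2: 2/1  (≤ bound)
a_1 = 2: 5/2  (≤ bound)
a_2 = 1: 7/3  (≤ bound)
a_3 = 27: 194/83  (≤ bound)
a_4 = 8: 1559/667  (≤ bound)
a_5 = 2: 3312/1417  (> 774, stop)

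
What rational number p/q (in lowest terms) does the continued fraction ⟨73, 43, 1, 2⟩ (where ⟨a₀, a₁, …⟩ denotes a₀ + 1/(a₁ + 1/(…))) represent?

9566/131

Build up convergents one term at a time:
a_0 = 73: 73/1
a_1 = 43: 3140/43
a_2 = 1: 3213/44
a_3 = 2: 9566/131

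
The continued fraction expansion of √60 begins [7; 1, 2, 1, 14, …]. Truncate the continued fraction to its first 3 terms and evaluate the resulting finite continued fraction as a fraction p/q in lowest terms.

Start with 2.
1 + 1/(2/1) = 1 + 1/2 = 3/2
7 + 1/(3/2) = 7 + 2/3 = 23/3

23/3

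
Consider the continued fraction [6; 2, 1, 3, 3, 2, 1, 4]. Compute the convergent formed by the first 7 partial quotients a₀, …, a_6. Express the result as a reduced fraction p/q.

Starting at the tail and folding back:
Start with 1.
2 + 1/(1/1) = 2 + 1/1 = 3/1
3 + 1/(3/1) = 3 + 1/3 = 10/3
3 + 1/(10/3) = 3 + 3/10 = 33/10
1 + 1/(33/10) = 1 + 10/33 = 43/33
2 + 1/(43/33) = 2 + 33/43 = 119/43
6 + 1/(119/43) = 6 + 43/119 = 757/119

757/119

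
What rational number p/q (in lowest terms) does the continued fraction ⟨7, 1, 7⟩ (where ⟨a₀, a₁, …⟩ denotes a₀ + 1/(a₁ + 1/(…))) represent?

Collapse the nested fraction from the inside out:
Start with 7.
1 + 1/(7/1) = 1 + 1/7 = 8/7
7 + 1/(8/7) = 7 + 7/8 = 63/8

63/8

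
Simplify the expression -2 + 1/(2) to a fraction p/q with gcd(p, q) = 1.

Start with 2.
-2 + 1/(2/1) = -2 + 1/2 = -3/2

-3/2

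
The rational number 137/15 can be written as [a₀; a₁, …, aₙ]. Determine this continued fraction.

[9; 7, 2]

⌊137/15⌋ = 9, remainder 2
⌊15/2⌋ = 7, remainder 1
⌊2/1⌋ = 2, remainder 0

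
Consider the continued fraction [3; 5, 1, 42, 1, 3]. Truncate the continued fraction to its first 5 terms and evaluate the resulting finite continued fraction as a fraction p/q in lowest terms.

833/263

a_0 = 3: 3/1
a_1 = 5: 16/5
a_2 = 1: 19/6
a_3 = 42: 814/257
a_4 = 1: 833/263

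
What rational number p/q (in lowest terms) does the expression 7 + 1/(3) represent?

Start with 3.
7 + 1/(3/1) = 7 + 1/3 = 22/3

22/3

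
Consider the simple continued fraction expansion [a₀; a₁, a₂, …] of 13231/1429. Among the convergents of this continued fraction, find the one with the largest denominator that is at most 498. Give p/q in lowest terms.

1037/112

a_0 = 9: 9/1  (≤ bound)
a_1 = 3: 28/3  (≤ bound)
a_2 = 1: 37/4  (≤ bound)
a_3 = 6: 250/27  (≤ bound)
a_4 = 3: 787/85  (≤ bound)
a_5 = 1: 1037/112  (≤ bound)
a_6 = 12: 13231/1429  (> 498, stop)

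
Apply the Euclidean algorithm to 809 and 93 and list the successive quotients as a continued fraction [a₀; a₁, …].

Apply division with remainder until the remainder is 0:
⌊809/93⌋ = 8, remainder 65
⌊93/65⌋ = 1, remainder 28
⌊65/28⌋ = 2, remainder 9
⌊28/9⌋ = 3, remainder 1
⌊9/1⌋ = 9, remainder 0

[8; 1, 2, 3, 9]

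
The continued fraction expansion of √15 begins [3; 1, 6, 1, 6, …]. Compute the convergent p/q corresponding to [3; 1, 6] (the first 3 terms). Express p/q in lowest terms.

Start with 6.
1 + 1/(6/1) = 1 + 1/6 = 7/6
3 + 1/(7/6) = 3 + 6/7 = 27/7

27/7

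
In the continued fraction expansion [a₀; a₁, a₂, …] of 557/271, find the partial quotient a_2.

15

Apply division with remainder until the remainder is 0:
⌊557/271⌋ = 2, remainder 15
⌊271/15⌋ = 18, remainder 1
⌊15/1⌋ = 15, remainder 0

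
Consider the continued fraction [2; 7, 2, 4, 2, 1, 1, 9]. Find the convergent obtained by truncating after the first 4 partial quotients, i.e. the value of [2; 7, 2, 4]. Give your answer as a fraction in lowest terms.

Start with 4.
2 + 1/(4/1) = 2 + 1/4 = 9/4
7 + 1/(9/4) = 7 + 4/9 = 67/9
2 + 1/(67/9) = 2 + 9/67 = 143/67

143/67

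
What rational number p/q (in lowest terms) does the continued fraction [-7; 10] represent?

-69/10

a_0 = -7: -7/1
a_1 = 10: -69/10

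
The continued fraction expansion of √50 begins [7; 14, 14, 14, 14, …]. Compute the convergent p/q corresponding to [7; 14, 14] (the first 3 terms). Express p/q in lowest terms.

Collapse the nested fraction from the inside out:
Start with 14.
14 + 1/(14/1) = 14 + 1/14 = 197/14
7 + 1/(197/14) = 7 + 14/197 = 1393/197

1393/197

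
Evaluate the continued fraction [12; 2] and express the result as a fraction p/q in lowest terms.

Build up convergents one term at a time:
a_0 = 12: 12/1
a_1 = 2: 25/2

25/2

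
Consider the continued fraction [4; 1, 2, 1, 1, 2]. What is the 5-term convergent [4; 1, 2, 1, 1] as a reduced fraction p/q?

Build up convergents one term at a time:
a_0 = 4: 4/1
a_1 = 1: 5/1
a_2 = 2: 14/3
a_3 = 1: 19/4
a_4 = 1: 33/7

33/7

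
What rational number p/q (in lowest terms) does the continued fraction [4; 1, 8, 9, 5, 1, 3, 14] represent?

134036/27409

Compute successive convergents:
a_0 = 4: 4/1
a_1 = 1: 5/1
a_2 = 8: 44/9
a_3 = 9: 401/82
a_4 = 5: 2049/419
a_5 = 1: 2450/501
a_6 = 3: 9399/1922
a_7 = 14: 134036/27409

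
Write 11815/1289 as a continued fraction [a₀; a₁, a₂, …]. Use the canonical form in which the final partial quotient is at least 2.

⌊11815/1289⌋ = 9, remainder 214
⌊1289/214⌋ = 6, remainder 5
⌊214/5⌋ = 42, remainder 4
⌊5/4⌋ = 1, remainder 1
⌊4/1⌋ = 4, remainder 0

[9; 6, 42, 1, 4]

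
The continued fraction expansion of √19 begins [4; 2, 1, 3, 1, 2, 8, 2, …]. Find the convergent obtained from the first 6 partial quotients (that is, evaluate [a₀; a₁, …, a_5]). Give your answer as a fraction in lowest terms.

170/39

Work from the innermost term outward:
Start with 2.
1 + 1/(2/1) = 1 + 1/2 = 3/2
3 + 1/(3/2) = 3 + 2/3 = 11/3
1 + 1/(11/3) = 1 + 3/11 = 14/11
2 + 1/(14/11) = 2 + 11/14 = 39/14
4 + 1/(39/14) = 4 + 14/39 = 170/39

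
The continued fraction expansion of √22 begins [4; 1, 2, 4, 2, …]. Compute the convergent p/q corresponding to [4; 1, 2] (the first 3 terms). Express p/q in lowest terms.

a_0 = 4: 4/1
a_1 = 1: 5/1
a_2 = 2: 14/3

14/3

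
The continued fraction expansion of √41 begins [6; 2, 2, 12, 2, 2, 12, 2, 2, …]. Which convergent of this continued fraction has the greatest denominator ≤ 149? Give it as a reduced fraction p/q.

826/129

a_0 = 6: 6/1  (≤ bound)
a_1 = 2: 13/2  (≤ bound)
a_2 = 2: 32/5  (≤ bound)
a_3 = 12: 397/62  (≤ bound)
a_4 = 2: 826/129  (≤ bound)
a_5 = 2: 2049/320  (> 149, stop)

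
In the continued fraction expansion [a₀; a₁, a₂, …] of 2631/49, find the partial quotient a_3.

2631 ÷ 49 → quotient 53, remainder 34
49 ÷ 34 → quotient 1, remainder 15
34 ÷ 15 → quotient 2, remainder 4
15 ÷ 4 → quotient 3, remainder 3

3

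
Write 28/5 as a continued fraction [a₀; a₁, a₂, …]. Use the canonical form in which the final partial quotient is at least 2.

Run the Euclidean algorithm, recording each quotient:
28 = 5·5 + 3, so a_0 = 5
5 = 1·3 + 2, so a_1 = 1
3 = 1·2 + 1, so a_2 = 1
2 = 2·1 + 0, so a_3 = 2

[5; 1, 1, 2]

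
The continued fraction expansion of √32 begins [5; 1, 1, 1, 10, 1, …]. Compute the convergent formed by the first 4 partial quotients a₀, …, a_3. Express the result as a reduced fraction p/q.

17/3

Collapse the nested fraction from the inside out:
Start with 1.
1 + 1/(1/1) = 1 + 1/1 = 2/1
1 + 1/(2/1) = 1 + 1/2 = 3/2
5 + 1/(3/2) = 5 + 2/3 = 17/3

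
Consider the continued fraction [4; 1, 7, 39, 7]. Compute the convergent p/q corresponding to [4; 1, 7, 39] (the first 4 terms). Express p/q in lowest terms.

1526/313

Build up convergents one term at a time:
a_0 = 4: 4/1
a_1 = 1: 5/1
a_2 = 7: 39/8
a_3 = 39: 1526/313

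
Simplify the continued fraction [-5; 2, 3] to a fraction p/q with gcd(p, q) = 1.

a_0 = -5: -5/1
a_1 = 2: -9/2
a_2 = 3: -32/7

-32/7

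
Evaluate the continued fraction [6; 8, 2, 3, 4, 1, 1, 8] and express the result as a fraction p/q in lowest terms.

29565/4832

Start with 8.
1 + 1/(8/1) = 1 + 1/8 = 9/8
1 + 1/(9/8) = 1 + 8/9 = 17/9
4 + 1/(17/9) = 4 + 9/17 = 77/17
3 + 1/(77/17) = 3 + 17/77 = 248/77
2 + 1/(248/77) = 2 + 77/248 = 573/248
8 + 1/(573/248) = 8 + 248/573 = 4832/573
6 + 1/(4832/573) = 6 + 573/4832 = 29565/4832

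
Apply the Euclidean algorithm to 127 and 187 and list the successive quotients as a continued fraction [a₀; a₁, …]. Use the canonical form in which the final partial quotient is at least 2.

Apply division with remainder until the remainder is 0:
⌊127/187⌋ = 0, remainder 127
⌊187/127⌋ = 1, remainder 60
⌊127/60⌋ = 2, remainder 7
⌊60/7⌋ = 8, remainder 4
⌊7/4⌋ = 1, remainder 3
⌊4/3⌋ = 1, remainder 1
⌊3/1⌋ = 3, remainder 0

[0; 1, 2, 8, 1, 1, 3]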